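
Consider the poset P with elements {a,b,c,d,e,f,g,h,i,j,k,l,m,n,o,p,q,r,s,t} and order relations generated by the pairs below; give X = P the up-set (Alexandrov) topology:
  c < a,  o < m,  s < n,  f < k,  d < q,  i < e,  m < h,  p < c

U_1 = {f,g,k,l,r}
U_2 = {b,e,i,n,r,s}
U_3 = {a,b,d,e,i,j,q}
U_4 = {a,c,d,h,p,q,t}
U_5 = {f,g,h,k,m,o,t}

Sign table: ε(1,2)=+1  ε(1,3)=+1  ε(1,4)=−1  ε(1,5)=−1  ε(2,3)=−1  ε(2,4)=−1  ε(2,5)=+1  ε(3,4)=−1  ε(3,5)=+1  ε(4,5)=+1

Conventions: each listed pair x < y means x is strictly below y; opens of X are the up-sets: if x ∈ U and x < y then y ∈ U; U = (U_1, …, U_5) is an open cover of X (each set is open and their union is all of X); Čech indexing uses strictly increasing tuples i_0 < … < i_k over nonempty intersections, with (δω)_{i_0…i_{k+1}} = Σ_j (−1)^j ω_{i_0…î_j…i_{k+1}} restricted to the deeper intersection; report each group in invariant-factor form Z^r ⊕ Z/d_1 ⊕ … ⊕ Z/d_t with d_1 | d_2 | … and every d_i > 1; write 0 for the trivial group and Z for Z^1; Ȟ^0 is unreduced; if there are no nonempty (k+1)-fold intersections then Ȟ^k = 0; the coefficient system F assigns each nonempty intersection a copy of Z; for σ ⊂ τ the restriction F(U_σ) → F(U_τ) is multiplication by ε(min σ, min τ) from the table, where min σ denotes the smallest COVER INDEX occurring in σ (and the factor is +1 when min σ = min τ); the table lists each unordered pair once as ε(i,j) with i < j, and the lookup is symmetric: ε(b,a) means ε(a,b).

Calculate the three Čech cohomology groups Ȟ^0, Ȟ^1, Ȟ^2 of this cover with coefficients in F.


Ȟ^0(U;F) ≅ 0, Ȟ^1(U;F) ≅ Z/2, Ȟ^2(U;F) ≅ 0

nonempty overlaps:
  U12={r} U15={f,g,k} U23={b,e,i} U34={a,d,q} U45={h,t}
C dims 5,5; δ0: rk 5, SNF 1^4·2
degree 0: 5−5−0 = 0 → Ȟ^0 ≅ 0
degree 1: 5−0−5 = 0 plus torsion [2] → Ȟ^1 ≅ Z/2
degree 2: 0−0−0 = 0 → Ȟ^2 ≅ 0


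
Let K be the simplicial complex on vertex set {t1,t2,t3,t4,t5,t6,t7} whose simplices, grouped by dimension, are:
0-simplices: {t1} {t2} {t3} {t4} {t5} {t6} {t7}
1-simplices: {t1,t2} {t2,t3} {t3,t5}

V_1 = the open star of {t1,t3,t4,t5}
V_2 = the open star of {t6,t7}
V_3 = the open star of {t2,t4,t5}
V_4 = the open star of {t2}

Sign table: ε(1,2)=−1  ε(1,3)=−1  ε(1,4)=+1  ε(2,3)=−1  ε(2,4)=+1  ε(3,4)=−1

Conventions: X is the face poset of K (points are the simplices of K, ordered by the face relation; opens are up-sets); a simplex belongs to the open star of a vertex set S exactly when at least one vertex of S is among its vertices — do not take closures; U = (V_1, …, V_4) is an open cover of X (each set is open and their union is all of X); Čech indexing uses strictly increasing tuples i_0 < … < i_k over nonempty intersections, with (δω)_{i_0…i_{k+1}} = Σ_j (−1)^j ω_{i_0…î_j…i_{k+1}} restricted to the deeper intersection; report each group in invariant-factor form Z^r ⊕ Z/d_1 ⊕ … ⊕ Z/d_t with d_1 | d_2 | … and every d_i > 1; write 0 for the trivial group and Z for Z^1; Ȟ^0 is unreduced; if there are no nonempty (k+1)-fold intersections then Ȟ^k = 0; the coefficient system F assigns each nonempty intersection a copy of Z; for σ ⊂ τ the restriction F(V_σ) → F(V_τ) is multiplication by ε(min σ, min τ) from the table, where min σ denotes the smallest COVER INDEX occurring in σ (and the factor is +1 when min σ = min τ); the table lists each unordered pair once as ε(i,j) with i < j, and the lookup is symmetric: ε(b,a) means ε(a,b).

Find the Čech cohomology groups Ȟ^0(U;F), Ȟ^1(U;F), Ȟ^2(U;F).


nerve of the cover:
  V1={{t1},{t3},{t4},{t5},{t1,t2},{t2,t3},{t3,t5}} V2={{t6},{t7}} V3={{t2},{t4},{t5},{t1,t2},{t2,t3},{t3,t5}} V4={{t2},{t1,t2},{t2,t3}}
  V13={{t4},{t5},{t1,t2},{t2,t3},{t3,t5}} V14={{t1,t2},{t2,t3}} V34={{t2},{t1,t2},{t2,t3}}
  V134={{t1,t2},{t2,t3}}
C dims 4,3,1; δ0: rk 2, SNF 1^2; δ1: rk 1, SNF 1^1
Ȟ^0 = (4 − 2) − 0 = 2, so Ȟ^0 ≅ Z^2
Ȟ^1 = (3 − 1) − 2 = 0, so Ȟ^1 ≅ 0
Ȟ^2 = (1 − 0) − 1 = 0, so Ȟ^2 ≅ 0

Ȟ^0(U;F) ≅ Z^2,  Ȟ^1(U;F) ≅ 0,  Ȟ^2(U;F) ≅ 0


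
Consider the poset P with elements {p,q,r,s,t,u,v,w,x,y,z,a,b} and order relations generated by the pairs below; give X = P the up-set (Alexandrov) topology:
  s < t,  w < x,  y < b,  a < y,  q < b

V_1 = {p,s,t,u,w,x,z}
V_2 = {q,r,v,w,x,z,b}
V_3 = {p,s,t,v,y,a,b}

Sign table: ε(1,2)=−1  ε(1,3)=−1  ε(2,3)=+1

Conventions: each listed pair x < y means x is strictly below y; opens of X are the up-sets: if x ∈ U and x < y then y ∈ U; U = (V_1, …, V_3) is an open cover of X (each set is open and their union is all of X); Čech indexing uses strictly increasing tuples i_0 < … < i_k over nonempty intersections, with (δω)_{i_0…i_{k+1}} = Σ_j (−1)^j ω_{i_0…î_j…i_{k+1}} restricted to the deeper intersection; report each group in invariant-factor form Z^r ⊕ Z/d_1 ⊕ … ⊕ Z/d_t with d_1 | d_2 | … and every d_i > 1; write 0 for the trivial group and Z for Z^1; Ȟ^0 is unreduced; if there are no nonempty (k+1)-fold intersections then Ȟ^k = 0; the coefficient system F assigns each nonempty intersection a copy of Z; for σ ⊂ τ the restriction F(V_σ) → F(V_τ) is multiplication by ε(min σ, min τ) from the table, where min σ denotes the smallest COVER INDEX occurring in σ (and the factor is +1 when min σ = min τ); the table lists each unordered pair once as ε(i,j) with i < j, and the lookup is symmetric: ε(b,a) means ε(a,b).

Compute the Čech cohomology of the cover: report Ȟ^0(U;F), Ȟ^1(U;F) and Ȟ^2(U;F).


nonempty overlaps:
  V12={w,x,z} V13={p,s,t} V23={v,b}
C dims 3,3; δ0: rk 2, SNF 1^2
degree 0: 3−2−0 = 1 → Ȟ^0 ≅ Z
degree 1: 3−0−2 = 1 → Ȟ^1 ≅ Z
degree 2: 0−0−0 = 0 → Ȟ^2 ≅ 0

Ȟ^0(U;F) ≅ Z,  Ȟ^1(U;F) ≅ Z,  Ȟ^2(U;F) ≅ 0


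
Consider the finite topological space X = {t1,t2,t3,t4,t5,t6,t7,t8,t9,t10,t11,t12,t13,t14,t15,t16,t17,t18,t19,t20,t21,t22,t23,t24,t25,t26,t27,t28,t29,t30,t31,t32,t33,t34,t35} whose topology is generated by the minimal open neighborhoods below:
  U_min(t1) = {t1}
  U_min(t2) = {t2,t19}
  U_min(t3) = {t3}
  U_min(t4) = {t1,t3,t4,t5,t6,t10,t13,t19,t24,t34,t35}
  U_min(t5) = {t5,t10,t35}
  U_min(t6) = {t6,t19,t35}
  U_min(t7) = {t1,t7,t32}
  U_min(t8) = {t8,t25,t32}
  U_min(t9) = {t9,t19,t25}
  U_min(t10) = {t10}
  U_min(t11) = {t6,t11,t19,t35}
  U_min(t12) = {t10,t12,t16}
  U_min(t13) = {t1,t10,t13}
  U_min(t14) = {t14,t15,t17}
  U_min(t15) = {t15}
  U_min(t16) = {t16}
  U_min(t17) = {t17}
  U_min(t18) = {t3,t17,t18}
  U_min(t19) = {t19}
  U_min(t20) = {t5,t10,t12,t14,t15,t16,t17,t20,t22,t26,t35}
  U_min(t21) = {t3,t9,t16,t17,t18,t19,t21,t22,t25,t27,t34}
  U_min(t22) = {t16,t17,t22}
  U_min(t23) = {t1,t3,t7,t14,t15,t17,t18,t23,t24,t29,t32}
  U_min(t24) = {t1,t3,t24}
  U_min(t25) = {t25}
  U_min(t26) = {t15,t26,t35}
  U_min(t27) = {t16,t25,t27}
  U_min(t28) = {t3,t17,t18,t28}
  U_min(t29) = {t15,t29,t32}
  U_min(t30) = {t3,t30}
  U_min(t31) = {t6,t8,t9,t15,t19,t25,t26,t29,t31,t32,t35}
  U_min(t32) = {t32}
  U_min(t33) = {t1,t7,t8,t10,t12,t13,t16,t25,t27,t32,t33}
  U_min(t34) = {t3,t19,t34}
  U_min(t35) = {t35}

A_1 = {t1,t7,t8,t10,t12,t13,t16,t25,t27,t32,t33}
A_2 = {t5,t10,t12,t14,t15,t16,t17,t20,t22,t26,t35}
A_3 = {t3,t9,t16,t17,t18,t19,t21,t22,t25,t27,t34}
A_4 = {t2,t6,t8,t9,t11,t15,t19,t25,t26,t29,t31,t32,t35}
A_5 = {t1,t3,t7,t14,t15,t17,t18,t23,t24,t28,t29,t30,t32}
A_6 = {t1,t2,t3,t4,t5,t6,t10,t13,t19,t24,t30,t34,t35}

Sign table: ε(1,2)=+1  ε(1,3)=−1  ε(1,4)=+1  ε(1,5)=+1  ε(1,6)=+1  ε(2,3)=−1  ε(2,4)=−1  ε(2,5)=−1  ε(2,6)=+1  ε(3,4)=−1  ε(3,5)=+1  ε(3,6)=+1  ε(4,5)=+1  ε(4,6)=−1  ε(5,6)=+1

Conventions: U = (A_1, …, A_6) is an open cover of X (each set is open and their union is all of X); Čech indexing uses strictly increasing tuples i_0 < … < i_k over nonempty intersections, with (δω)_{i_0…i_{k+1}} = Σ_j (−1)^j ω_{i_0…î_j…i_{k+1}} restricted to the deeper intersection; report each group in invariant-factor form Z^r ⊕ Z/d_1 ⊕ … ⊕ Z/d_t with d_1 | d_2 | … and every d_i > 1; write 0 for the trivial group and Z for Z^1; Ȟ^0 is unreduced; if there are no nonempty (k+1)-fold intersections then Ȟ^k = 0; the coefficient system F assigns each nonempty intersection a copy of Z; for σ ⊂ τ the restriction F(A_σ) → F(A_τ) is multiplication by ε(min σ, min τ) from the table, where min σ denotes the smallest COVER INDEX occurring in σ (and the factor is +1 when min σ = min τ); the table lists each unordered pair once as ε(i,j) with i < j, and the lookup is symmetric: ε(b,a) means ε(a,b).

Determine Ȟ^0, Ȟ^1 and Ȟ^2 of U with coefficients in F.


Ȟ^0 = 0, Ȟ^1 = Z/2 and Ȟ^2 = Z

intersection data:
  A12={t10,t12,t16} A13={t16,t25,t27} A14={t8,t25,t32} A15={t1,t7,t32} A16={t1,t10,t13} A23={t16,t17,t22} A24={t15,t26,t35} A25={t14,t15,t17} A26={t5,t10,t35} A34={t9,t19,t25} A35={t3,t17,t18} A36={t3,t19,t34} A45={t15,t29,t32} A46={t2,t6,t19,t35} A56={t1,t3,t24,t30}
  A123={t16} A126={t10} A134={t25} A145={t32} A156={t1} A235={t17} A245={t15} A246={t35} A346={t19} A356={t3}
C dims 6,15,10; δ0: rk 6, SNF 1^5·2; δ1: rk 9, SNF 1^9
Ȟ^0 = (6 − 6) − 0 = 0, so Ȟ^0 ≅ 0
Ȟ^1 = (15 − 9) − 6 = 0 plus torsion [2], so Ȟ^1 ≅ Z/2
Ȟ^2 = (10 − 0) − 9 = 1, so Ȟ^2 ≅ Z


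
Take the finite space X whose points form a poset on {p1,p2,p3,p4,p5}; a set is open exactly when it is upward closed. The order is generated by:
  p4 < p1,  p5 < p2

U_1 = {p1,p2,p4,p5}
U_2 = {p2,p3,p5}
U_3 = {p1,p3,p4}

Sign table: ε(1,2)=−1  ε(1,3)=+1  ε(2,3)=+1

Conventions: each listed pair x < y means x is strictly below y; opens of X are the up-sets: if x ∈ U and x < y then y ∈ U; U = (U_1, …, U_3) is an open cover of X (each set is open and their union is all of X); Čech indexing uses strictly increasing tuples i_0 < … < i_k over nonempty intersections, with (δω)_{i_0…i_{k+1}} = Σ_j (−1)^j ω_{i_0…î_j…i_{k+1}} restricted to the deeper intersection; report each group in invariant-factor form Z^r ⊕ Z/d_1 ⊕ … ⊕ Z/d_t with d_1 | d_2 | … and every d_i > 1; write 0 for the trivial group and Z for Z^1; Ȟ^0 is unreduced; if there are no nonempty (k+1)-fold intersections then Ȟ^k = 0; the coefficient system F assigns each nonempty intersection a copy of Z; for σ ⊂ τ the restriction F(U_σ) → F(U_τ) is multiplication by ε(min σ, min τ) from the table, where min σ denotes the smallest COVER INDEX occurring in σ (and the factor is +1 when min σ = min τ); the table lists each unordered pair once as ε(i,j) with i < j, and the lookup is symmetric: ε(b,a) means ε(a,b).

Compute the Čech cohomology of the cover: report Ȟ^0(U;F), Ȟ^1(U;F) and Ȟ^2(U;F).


Ȟ^0(U;F) ≅ 0, Ȟ^1(U;F) ≅ Z/2 and Ȟ^2(U;F) ≅ 0

nerve simplices:
  U12={p2,p5} U13={p1,p4} U23={p3}
C dims 3,3; δ0: rk 3, SNF 1^2·2
degree 0: 3−3−0 = 0 → Ȟ^0 ≅ 0
degree 1: 3−0−3 = 0 plus torsion [2] → Ȟ^1 ≅ Z/2
degree 2: 0−0−0 = 0 → Ȟ^2 ≅ 0


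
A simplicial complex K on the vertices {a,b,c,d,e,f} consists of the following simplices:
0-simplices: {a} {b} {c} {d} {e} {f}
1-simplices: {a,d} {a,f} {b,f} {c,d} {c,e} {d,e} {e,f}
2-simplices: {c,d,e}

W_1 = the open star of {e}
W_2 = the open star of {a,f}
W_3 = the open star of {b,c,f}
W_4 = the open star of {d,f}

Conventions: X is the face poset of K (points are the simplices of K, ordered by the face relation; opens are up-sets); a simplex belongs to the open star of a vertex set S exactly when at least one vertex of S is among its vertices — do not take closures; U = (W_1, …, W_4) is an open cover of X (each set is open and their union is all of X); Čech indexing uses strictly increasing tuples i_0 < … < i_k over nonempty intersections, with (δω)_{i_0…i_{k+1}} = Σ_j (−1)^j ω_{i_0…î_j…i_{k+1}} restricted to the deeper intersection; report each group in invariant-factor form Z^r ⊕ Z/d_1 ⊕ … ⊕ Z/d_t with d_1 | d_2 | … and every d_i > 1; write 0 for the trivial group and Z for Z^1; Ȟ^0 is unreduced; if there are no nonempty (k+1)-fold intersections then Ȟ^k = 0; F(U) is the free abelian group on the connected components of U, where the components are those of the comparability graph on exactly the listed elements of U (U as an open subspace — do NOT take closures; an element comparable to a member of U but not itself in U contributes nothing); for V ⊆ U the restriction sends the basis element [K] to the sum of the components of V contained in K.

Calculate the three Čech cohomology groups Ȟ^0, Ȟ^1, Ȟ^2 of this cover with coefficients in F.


Ȟ^0 ≅ Z, Ȟ^1 ≅ Z and Ȟ^2 ≅ 0

nerve simplices:
  W1={{e},{c,e},{d,e},{e,f},{c,d,e}} W2={{a},{f},{a,d},{a,f},{b,f},{e,f}} W3={{b},{c},{f},{a,f},{b,f},{c,d},{c,e},{e,f},{c,d,e}} W4={{d},{f},{a,d},{a,f},{b,f},{c,d},{d,e},{e,f},{c,d,e}}
  W12={{e,f}} W13={{c,e},{e,f},{c,d,e}} W14={{d,e},{e,f},{c,d,e}} W23={{f},{a,f},{b,f},{e,f}} W24={{f},{a,d},{a,f},{b,f},{e,f}} W34={{f},{a,f},{b,f},{c,d},{e,f},{c,d,e}}
  W123={{e,f}} W124={{e,f}} W134={{e,f},{c,d,e}} W234={{f},{a,f},{b,f},{e,f}}
  W1234={{e,f}}
components per intersection:
  W1: {{e},{c,e},{d,e},{e,f},{c,d,e}}
  W2: {{a},{f},{a,d},{a,f},{b,f},{e,f}}
  W3: {{b},{f},{a,f},{b,f},{e,f}} {{c},{c,d},{c,e},{c,d,e}}
  W4: {{d},{a,d},{c,d},{d,e},{c,d,e}} {{f},{a,f},{b,f},{e,f}}
  W12: {{e,f}}
  W13: {{c,e},{c,d,e}} {{e,f}}
  W14: {{d,e},{c,d,e}} {{e,f}}
  W23: {{f},{a,f},{b,f},{e,f}}
  W24: {{f},{a,f},{b,f},{e,f}} {{a,d}}
  W34: {{f},{a,f},{b,f},{e,f}} {{c,d},{c,d,e}}
  W123: {{e,f}}
  W124: {{e,f}}
  W134: {{e,f}} {{c,d,e}}
  W234: {{f},{a,f},{b,f},{e,f}}
  W1234: {{e,f}}
C dims 6,10,5,1; δ0: rk 5, SNF 1^5; δ1: rk 4, SNF 1^4; δ2: rk 1, SNF 1^1
degree 0: 6−5−0 = 1 → Ȟ^0 ≅ Z
degree 1: 10−4−5 = 1 → Ȟ^1 ≅ Z
degree 2: 5−1−4 = 0 → Ȟ^2 ≅ 0


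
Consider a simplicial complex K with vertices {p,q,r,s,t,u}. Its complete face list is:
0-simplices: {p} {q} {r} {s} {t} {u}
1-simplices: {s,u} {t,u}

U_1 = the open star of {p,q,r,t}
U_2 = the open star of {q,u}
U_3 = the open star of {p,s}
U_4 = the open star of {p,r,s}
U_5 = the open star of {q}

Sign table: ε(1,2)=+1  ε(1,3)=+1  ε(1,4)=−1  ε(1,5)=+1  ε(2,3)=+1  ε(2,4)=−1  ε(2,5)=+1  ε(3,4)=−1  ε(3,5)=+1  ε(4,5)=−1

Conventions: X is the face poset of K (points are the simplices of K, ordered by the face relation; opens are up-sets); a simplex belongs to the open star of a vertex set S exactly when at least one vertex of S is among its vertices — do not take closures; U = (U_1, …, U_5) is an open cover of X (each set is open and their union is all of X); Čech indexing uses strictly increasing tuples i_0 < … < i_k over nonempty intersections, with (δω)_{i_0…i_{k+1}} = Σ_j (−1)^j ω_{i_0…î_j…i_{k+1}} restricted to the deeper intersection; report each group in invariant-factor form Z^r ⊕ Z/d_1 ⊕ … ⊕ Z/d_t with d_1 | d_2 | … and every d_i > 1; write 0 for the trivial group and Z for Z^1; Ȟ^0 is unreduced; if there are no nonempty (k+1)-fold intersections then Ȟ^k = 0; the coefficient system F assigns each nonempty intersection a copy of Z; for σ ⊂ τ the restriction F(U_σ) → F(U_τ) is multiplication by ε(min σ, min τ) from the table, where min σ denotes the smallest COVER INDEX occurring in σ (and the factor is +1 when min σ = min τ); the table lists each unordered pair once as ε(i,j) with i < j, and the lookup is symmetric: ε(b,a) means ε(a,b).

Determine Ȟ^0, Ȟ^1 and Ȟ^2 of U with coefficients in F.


Ȟ^0 ≅ Z,  Ȟ^1 ≅ Z,  Ȟ^2 ≅ 0

nerve simplices:
  U1={{p},{q},{r},{t},{t,u}} U2={{q},{u},{s,u},{t,u}} U3={{p},{s},{s,u}} U4={{p},{r},{s},{s,u}} U5={{q}}
  U12={{q},{t,u}} U13={{p}} U14={{p},{r}} U15={{q}} U23={{s,u}} U24={{s,u}} U25={{q}} U34={{p},{s},{s,u}}
  U125={{q}} U134={{p}} U234={{s,u}}
C dims 5,8,3; δ0: rk 4, SNF 1^4; δ1: rk 3, SNF 1^3
degree 0: 5−4−0 = 1 → Ȟ^0 ≅ Z
degree 1: 8−3−4 = 1 → Ȟ^1 ≅ Z
degree 2: 3−0−3 = 0 → Ȟ^2 ≅ 0


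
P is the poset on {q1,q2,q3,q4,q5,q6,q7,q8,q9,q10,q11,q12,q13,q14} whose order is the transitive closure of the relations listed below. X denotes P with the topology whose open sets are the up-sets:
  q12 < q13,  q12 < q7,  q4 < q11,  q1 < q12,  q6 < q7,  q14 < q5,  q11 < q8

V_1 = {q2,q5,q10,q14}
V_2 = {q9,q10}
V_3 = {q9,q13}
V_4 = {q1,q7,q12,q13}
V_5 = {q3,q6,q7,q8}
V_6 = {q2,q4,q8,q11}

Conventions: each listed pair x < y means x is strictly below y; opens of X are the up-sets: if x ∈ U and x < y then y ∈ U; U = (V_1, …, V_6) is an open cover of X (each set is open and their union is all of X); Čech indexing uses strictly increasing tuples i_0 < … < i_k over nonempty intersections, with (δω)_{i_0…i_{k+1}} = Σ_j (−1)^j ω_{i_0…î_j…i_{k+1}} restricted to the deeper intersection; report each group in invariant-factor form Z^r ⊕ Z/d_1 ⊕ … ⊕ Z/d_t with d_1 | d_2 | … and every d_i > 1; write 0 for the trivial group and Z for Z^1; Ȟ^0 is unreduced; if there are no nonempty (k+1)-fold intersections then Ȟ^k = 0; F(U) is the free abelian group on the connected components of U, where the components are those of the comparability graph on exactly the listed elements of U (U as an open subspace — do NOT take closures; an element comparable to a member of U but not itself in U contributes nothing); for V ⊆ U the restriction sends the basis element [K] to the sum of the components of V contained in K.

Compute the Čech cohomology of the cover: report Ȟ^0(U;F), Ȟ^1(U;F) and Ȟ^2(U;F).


nonempty overlaps:
  V12={q10} V16={q2} V23={q9} V34={q13} V45={q7} V56={q8}
components per intersection:
  V1: {q2} {q5,q14} {q10}
  V2: {q9} {q10}
  V3: {q9} {q13}
  V4: {q1,q7,q12,q13}
  V5: {q3} {q6,q7} {q8}
  V6: {q2} {q4,q8,q11}
  V12: {q10}
  V16: {q2}
  V23: {q9}
  V34: {q13}
  V45: {q7}
  V56: {q8}
C dims 13,6; δ0: rk 6, SNF 1^6
degree 0: 13−6−0 = 7 → Ȟ^0 ≅ Z^7
degree 1: 6−0−6 = 0 → Ȟ^1 ≅ 0
degree 2: 0−0−0 = 0 → Ȟ^2 ≅ 0

Ȟ^0 ≅ Z^7,  Ȟ^1 ≅ 0,  Ȟ^2 ≅ 0


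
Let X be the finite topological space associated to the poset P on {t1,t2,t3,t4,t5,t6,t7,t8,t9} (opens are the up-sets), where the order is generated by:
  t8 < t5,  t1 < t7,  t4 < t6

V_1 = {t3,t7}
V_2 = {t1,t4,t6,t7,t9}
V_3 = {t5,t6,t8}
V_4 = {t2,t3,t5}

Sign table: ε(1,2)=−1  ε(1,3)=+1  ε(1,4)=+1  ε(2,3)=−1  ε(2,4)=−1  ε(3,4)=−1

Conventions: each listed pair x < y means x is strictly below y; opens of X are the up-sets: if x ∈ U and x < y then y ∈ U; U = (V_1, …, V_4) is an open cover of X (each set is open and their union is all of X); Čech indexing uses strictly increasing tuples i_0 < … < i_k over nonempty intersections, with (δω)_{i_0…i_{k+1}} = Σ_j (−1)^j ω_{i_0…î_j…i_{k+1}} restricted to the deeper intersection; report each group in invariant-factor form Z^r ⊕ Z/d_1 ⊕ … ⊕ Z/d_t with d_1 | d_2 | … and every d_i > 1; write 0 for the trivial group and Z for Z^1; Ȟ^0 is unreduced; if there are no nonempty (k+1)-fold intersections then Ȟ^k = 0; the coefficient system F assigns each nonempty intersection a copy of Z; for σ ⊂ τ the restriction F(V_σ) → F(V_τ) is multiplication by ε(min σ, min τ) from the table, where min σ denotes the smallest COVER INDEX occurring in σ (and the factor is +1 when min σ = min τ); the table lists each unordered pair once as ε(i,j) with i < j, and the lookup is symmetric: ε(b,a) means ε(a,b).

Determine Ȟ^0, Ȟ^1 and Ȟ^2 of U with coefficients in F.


cover nerve:
  V12={t7} V14={t3} V23={t6} V34={t5}
C dims 4,4; δ0: rk 4, SNF 1^3·2
Ȟ^0: (4−4)−0=0 ⇒ 0
Ȟ^1: (4−0)−4=0 plus torsion [2] ⇒ Z/2
Ȟ^2: (0−0)−0=0 ⇒ 0

Ȟ^0(U;F) ≅ 0, Ȟ^1(U;F) ≅ Z/2, Ȟ^2(U;F) ≅ 0


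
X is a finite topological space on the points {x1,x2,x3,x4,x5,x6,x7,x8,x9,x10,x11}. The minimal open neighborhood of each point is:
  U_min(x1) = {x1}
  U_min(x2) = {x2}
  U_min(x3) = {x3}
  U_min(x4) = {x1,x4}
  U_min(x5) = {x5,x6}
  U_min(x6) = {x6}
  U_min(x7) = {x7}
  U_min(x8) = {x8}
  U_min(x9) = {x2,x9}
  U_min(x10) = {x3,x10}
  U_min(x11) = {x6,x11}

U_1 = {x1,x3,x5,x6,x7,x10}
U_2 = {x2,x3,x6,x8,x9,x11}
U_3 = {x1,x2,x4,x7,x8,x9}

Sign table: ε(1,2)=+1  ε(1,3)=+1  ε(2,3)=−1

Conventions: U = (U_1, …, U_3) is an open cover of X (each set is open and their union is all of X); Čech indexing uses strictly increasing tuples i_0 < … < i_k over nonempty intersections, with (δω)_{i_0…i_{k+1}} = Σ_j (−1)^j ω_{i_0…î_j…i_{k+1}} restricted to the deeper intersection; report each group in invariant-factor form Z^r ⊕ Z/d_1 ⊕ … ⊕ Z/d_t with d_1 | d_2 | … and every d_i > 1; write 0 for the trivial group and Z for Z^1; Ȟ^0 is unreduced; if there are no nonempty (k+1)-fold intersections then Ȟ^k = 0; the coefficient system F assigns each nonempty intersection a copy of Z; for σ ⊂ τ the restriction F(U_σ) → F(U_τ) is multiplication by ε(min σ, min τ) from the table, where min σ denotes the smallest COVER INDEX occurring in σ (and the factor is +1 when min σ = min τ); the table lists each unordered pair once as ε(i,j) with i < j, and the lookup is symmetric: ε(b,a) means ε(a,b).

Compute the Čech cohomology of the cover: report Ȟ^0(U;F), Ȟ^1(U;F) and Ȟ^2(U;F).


nonempty intersections:
  U12={x3,x6} U13={x1,x7} U23={x2,x8,x9}
C dims 3,3; δ0: rk 3, SNF 1^2·2
Ȟ^0: (3−3)−0=0 ⇒ 0
Ȟ^1: (3−0)−3=0 plus torsion [2] ⇒ Z/2
Ȟ^2: (0−0)−0=0 ⇒ 0

Ȟ^0(U;F) ≅ 0, Ȟ^1(U;F) ≅ Z/2 and Ȟ^2(U;F) ≅ 0


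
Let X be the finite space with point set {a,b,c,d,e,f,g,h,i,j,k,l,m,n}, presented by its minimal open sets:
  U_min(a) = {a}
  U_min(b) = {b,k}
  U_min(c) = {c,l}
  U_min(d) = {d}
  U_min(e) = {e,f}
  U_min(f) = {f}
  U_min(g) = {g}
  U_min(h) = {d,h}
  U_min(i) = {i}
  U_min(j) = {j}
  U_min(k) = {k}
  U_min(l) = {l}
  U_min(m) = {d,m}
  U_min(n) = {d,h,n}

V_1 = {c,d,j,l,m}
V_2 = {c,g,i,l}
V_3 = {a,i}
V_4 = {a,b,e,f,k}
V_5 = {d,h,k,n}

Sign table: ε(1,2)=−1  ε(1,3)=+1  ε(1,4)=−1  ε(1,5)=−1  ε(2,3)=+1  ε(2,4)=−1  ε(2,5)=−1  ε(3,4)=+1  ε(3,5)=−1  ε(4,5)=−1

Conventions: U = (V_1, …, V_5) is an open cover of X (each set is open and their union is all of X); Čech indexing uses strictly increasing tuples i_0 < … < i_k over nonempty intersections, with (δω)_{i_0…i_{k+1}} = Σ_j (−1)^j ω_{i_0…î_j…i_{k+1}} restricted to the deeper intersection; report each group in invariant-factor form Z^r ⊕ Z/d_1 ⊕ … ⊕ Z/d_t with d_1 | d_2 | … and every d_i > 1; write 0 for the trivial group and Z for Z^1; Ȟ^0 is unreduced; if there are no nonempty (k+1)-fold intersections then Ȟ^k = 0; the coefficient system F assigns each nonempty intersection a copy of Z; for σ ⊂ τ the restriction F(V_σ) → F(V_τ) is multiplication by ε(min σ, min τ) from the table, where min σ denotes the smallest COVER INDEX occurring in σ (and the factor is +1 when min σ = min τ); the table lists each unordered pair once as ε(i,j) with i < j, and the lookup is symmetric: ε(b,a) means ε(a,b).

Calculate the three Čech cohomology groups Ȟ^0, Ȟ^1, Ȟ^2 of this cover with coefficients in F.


Ȟ^0 = 0, Ȟ^1 = Z/2, Ȟ^2 = 0

nonempty overlaps:
  V12={c,l} V15={d} V23={i} V34={a} V45={k}
C dims 5,5; δ0: rk 5, SNF 1^4·2
degree 0: 5−5−0 = 0 → Ȟ^0 ≅ 0
degree 1: 5−0−5 = 0 plus torsion [2] → Ȟ^1 ≅ Z/2
degree 2: 0−0−0 = 0 → Ȟ^2 ≅ 0


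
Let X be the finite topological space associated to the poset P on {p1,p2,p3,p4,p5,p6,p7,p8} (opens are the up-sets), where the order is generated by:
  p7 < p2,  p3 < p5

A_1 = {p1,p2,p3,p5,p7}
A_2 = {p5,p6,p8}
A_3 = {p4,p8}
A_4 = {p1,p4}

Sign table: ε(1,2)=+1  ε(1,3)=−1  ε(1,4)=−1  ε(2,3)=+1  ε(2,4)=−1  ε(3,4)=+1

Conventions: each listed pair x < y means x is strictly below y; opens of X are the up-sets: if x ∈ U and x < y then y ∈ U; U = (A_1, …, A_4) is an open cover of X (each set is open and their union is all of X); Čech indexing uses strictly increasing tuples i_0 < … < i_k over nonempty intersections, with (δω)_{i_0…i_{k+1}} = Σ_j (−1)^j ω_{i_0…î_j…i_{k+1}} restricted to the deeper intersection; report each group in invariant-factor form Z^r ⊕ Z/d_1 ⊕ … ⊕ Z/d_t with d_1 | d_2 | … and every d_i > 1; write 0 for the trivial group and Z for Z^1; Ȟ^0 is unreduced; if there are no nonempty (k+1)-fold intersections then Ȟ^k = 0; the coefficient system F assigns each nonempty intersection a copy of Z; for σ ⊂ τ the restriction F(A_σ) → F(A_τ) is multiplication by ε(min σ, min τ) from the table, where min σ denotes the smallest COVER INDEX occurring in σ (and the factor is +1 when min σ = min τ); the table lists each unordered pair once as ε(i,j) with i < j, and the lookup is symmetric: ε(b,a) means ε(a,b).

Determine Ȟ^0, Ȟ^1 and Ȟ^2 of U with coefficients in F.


Ȟ^0 = 0,  Ȟ^1 = Z/2,  Ȟ^2 = 0

nerve simplices:
  A12={p5} A14={p1} A23={p8} A34={p4}
C dims 4,4; δ0: rk 4, SNF 1^3·2
degree 0: 4−4−0 = 0 → Ȟ^0 ≅ 0
degree 1: 4−0−4 = 0 plus torsion [2] → Ȟ^1 ≅ Z/2
degree 2: 0−0−0 = 0 → Ȟ^2 ≅ 0


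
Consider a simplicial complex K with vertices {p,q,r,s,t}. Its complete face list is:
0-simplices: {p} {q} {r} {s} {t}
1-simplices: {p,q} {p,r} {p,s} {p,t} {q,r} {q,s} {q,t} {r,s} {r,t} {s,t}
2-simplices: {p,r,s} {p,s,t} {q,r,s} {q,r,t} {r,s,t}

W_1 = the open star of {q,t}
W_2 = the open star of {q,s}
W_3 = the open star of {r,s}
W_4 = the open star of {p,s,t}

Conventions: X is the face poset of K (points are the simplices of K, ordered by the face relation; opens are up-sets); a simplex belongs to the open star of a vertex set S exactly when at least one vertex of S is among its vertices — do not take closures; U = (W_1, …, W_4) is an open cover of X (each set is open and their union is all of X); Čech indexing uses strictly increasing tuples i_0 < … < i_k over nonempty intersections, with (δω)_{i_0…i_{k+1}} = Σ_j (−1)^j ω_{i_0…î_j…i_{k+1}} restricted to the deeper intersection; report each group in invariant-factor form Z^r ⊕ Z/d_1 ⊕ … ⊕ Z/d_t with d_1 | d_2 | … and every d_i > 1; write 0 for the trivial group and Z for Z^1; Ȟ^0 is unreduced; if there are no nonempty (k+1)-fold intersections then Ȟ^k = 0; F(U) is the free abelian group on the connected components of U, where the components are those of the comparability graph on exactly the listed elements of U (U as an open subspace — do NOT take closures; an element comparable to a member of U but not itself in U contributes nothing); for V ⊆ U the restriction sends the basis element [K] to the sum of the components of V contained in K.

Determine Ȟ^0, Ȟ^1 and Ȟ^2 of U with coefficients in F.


Ȟ^0 = Z, Ȟ^1 = Z and Ȟ^2 = 0

cover nerve:
  W1={{q},{t},{p,q},{p,t},{q,r},{q,s},{q,t},{r,t},{s,t},{p,s,t},{q,r,s},{q,r,t},{r,s,t}} W2={{q},{s},{p,q},{p,s},{q,r},{q,s},{q,t},{r,s},{s,t},{p,r,s},{p,s,t},{q,r,s},{q,r,t},{r,s,t}} W3={{r},{s},{p,r},{p,s},{q,r},{q,s},{r,s},{r,t},{s,t},{p,r,s},{p,s,t},{q,r,s},{q,r,t},{r,s,t}} W4={{p},{s},{t},{p,q},{p,r},{p,s},{p,t},{q,s},{q,t},{r,s},{r,t},{s,t},{p,r,s},{p,s,t},{q,r,s},{q,r,t},{r,s,t}}
  W12={{q},{p,q},{q,r},{q,s},{q,t},{s,t},{p,s,t},{q,r,s},{q,r,t},{r,s,t}} W13={{q,r},{q,s},{r,t},{s,t},{p,s,t},{q,r,s},{q,r,t},{r,s,t}} W14={{t},{p,q},{p,t},{q,s},{q,t},{r,t},{s,t},{p,s,t},{q,r,s},{q,r,t},{r,s,t}} W23={{s},{p,s},{q,r},{q,s},{r,s},{s,t},{p,r,s},{p,s,t},{q,r,s},{q,r,t},{r,s,t}} W24={{s},{p,q},{p,s},{q,s},{q,t},{r,s},{s,t},{p,r,s},{p,s,t},{q,r,s},{q,r,t},{r,s,t}} W34={{s},{p,r},{p,s},{q,s},{r,s},{r,t},{s,t},{p,r,s},{p,s,t},{q,r,s},{q,r,t},{r,s,t}}
  W123={{q,r},{q,s},{s,t},{p,s,t},{q,r,s},{q,r,t},{r,s,t}} W124={{p,q},{q,s},{q,t},{s,t},{p,s,t},{q,r,s},{q,r,t},{r,s,t}} W134={{q,s},{r,t},{s,t},{p,s,t},{q,r,s},{q,r,t},{r,s,t}} W234={{s},{p,s},{q,s},{r,s},{s,t},{p,r,s},{p,s,t},{q,r,s},{q,r,t},{r,s,t}}
  W1234={{q,s},{s,t},{p,s,t},{q,r,s},{q,r,t},{r,s,t}}
components per intersection:
  W1: {{q},{t},{p,q},{p,t},{q,r},{q,s},{q,t},{r,t},{s,t},{p,s,t},{q,r,s},{q,r,t},{r,s,t}}
  W2: {{q},{s},{p,q},{p,s},{q,r},{q,s},{q,t},{r,s},{s,t},{p,r,s},{p,s,t},{q,r,s},{q,r,t},{r,s,t}}
  W3: {{r},{s},{p,r},{p,s},{q,r},{q,s},{r,s},{r,t},{s,t},{p,r,s},{p,s,t},{q,r,s},{q,r,t},{r,s,t}}
  W4: {{p},{s},{t},{p,q},{p,r},{p,s},{p,t},{q,s},{q,t},{r,s},{r,t},{s,t},{p,r,s},{p,s,t},{q,r,s},{q,r,t},{r,s,t}}
  W12: {{q},{p,q},{q,r},{q,s},{q,t},{q,r,s},{q,r,t}} {{s,t},{p,s,t},{r,s,t}}
  W13: {{q,r},{q,s},{r,t},{s,t},{p,s,t},{q,r,s},{q,r,t},{r,s,t}}
  W14: {{t},{p,t},{q,t},{r,t},{s,t},{p,s,t},{q,r,t},{r,s,t}} {{p,q}} {{q,s},{q,r,s}}
  W23: {{s},{p,s},{q,r},{q,s},{r,s},{s,t},{p,r,s},{p,s,t},{q,r,s},{q,r,t},{r,s,t}}
  W24: {{s},{p,s},{q,s},{r,s},{s,t},{p,r,s},{p,s,t},{q,r,s},{r,s,t}} {{p,q}} {{q,t},{q,r,t}}
  W34: {{s},{p,r},{p,s},{q,s},{r,s},{r,t},{s,t},{p,r,s},{p,s,t},{q,r,s},{q,r,t},{r,s,t}}
  W123: {{q,r},{q,s},{q,r,s},{q,r,t}} {{s,t},{p,s,t},{r,s,t}}
  W124: {{p,q}} {{q,s},{q,r,s}} {{q,t},{q,r,t}} {{s,t},{p,s,t},{r,s,t}}
  W134: {{q,s},{q,r,s}} {{r,t},{s,t},{p,s,t},{q,r,t},{r,s,t}}
  W234: {{s},{p,s},{q,s},{r,s},{s,t},{p,r,s},{p,s,t},{q,r,s},{r,s,t}} {{q,r,t}}
  W1234: {{q,s},{q,r,s}} {{s,t},{p,s,t},{r,s,t}} {{q,r,t}}
C dims 4,11,10,3; δ0: rk 3, SNF 1^3; δ1: rk 7, SNF 1^7; δ2: rk 3, SNF 1^3
Ȟ^0: (4−3)−0=1 ⇒ Z
Ȟ^1: (11−7)−3=1 ⇒ Z
Ȟ^2: (10−3)−7=0 ⇒ 0


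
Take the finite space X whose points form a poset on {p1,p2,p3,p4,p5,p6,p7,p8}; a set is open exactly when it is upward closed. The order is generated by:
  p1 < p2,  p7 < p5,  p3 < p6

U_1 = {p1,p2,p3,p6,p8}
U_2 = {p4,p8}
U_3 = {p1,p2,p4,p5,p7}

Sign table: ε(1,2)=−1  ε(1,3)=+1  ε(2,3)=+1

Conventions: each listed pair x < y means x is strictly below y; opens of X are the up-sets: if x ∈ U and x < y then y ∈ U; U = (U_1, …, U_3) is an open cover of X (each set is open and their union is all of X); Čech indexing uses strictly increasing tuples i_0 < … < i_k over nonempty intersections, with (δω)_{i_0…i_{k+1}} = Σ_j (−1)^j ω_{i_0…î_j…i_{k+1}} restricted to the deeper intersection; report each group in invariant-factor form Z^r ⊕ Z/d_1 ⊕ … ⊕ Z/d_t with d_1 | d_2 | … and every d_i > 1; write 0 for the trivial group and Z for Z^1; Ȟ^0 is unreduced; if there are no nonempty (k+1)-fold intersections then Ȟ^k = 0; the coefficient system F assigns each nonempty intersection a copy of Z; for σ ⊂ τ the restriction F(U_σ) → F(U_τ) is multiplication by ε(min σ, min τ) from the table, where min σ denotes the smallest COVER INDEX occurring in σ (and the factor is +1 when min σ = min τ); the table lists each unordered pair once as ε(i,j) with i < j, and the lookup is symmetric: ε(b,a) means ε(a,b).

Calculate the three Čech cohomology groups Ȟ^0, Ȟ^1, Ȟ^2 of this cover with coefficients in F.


Ȟ^0(U;F) ≅ 0; Ȟ^1(U;F) ≅ Z/2; Ȟ^2(U;F) ≅ 0

intersection data:
  U12={p8} U13={p1,p2} U23={p4}
C dims 3,3; δ0: rk 3, SNF 1^2·2
Ȟ^0 = (3 − 3) − 0 = 0, so Ȟ^0 ≅ 0
Ȟ^1 = (3 − 0) − 3 = 0 plus torsion [2], so Ȟ^1 ≅ Z/2
Ȟ^2 = (0 − 0) − 0 = 0, so Ȟ^2 ≅ 0


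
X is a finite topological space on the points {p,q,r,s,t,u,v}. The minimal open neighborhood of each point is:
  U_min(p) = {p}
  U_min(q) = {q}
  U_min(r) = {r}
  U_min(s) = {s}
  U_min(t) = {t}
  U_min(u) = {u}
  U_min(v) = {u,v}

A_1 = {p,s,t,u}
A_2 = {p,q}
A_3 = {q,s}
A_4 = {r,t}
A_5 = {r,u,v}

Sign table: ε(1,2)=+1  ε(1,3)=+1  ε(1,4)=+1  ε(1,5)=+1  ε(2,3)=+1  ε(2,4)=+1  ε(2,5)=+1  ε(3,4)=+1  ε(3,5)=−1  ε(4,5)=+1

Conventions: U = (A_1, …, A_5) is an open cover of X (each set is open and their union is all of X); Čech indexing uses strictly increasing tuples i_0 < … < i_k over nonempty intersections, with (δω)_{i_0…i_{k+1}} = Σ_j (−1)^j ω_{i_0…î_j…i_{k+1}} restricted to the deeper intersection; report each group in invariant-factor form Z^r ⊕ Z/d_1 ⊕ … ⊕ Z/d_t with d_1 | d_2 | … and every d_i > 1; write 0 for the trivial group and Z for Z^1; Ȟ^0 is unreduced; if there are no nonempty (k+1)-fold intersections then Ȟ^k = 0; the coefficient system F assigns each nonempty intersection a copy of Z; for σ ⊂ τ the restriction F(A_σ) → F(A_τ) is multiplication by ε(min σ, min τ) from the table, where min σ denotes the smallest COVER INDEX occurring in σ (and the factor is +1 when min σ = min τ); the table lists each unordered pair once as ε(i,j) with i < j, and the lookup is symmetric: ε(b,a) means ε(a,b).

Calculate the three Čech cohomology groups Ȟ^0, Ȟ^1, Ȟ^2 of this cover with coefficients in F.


nonempty overlaps:
  A12={p} A13={s} A14={t} A15={u} A23={q} A45={r}
C dims 5,6; δ0: rk 4, SNF 1^4
degree 0: 5−4−0 = 1 → Ȟ^0 ≅ Z
degree 1: 6−0−4 = 2 → Ȟ^1 ≅ Z^2
degree 2: 0−0−0 = 0 → Ȟ^2 ≅ 0

Ȟ^0 = Z; Ȟ^1 = Z^2; Ȟ^2 = 0


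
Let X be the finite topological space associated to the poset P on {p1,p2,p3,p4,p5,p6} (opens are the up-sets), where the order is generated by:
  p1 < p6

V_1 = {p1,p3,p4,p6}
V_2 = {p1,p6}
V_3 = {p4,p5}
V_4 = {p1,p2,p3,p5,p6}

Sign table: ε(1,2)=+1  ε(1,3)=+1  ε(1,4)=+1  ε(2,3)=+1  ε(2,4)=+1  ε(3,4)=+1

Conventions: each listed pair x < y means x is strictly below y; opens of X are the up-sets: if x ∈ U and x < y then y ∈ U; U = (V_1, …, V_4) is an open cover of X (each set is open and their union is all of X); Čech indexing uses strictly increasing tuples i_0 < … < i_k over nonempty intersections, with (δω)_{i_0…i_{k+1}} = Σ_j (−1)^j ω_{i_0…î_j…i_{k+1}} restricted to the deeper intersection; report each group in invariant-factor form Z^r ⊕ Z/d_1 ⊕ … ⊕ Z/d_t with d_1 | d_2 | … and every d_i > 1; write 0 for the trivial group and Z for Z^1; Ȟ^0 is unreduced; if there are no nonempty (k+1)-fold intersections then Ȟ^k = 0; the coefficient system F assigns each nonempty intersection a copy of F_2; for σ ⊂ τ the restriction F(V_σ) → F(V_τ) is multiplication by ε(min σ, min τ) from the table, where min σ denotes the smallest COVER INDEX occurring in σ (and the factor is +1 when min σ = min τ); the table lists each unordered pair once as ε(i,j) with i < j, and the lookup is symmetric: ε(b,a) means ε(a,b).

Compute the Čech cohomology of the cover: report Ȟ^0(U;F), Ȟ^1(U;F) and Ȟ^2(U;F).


nerve of the cover:
  V12={p1,p6} V13={p4} V14={p1,p3,p6} V24={p1,p6} V34={p5}
  V124={p1,p6}
C dims 4,5,1; δ0: rk_F2 3; δ1: rk_F2 1
Ȟ^0 = (4 − 3) − 0 = 1, so Ȟ^0 ≅ Z/2
Ȟ^1 = (5 − 1) − 3 = 1, so Ȟ^1 ≅ Z/2
Ȟ^2 = (1 − 0) − 1 = 0, so Ȟ^2 ≅ 0

Ȟ^0 = Z/2; Ȟ^1 = Z/2; Ȟ^2 = 0


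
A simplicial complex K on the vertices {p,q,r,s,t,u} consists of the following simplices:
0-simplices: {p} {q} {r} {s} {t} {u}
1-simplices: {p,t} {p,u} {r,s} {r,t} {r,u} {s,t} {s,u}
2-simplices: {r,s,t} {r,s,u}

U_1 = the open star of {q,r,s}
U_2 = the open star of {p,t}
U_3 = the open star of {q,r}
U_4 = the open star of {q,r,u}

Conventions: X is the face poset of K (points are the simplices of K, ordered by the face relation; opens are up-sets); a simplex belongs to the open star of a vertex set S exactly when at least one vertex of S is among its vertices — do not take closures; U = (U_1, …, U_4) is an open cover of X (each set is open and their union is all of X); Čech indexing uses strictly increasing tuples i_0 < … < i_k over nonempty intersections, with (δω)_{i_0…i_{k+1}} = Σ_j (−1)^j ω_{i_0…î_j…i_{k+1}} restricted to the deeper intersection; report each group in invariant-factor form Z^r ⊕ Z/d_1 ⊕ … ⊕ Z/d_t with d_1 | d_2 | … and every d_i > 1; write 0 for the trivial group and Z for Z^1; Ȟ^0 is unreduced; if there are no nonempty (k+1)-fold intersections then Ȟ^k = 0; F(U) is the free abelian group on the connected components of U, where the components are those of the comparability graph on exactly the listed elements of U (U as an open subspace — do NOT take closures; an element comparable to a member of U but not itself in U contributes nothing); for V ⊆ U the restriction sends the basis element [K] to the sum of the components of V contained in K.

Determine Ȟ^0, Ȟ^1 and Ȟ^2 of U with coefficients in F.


Ȟ^0 ≅ Z^2; Ȟ^1 ≅ Z; Ȟ^2 ≅ 0

intersection data:
  U1={{q},{r},{s},{r,s},{r,t},{r,u},{s,t},{s,u},{r,s,t},{r,s,u}} U2={{p},{t},{p,t},{p,u},{r,t},{s,t},{r,s,t}} U3={{q},{r},{r,s},{r,t},{r,u},{r,s,t},{r,s,u}} U4={{q},{r},{u},{p,u},{r,s},{r,t},{r,u},{s,u},{r,s,t},{r,s,u}}
  U12={{r,t},{s,t},{r,s,t}} U13={{q},{r},{r,s},{r,t},{r,u},{r,s,t},{r,s,u}} U14={{q},{r},{r,s},{r,t},{r,u},{s,u},{r,s,t},{r,s,u}} U23={{r,t},{r,s,t}} U24={{p,u},{r,t},{r,s,t}} U34={{q},{r},{r,s},{r,t},{r,u},{r,s,t},{r,s,u}}
  U123={{r,t},{r,s,t}} U124={{r,t},{r,s,t}} U134={{q},{r},{r,s},{r,t},{r,u},{r,s,t},{r,s,u}} U234={{r,t},{r,s,t}}
  U1234={{r,t},{r,s,t}}
components per intersection:
  U1: {{q}} {{r},{s},{r,s},{r,t},{r,u},{s,t},{s,u},{r,s,t},{r,s,u}}
  U2: {{p},{t},{p,t},{p,u},{r,t},{s,t},{r,s,t}}
  U3: {{q}} {{r},{r,s},{r,t},{r,u},{r,s,t},{r,s,u}}
  U4: {{q}} {{r},{u},{p,u},{r,s},{r,t},{r,u},{s,u},{r,s,t},{r,s,u}}
  U12: {{r,t},{s,t},{r,s,t}}
  U13: {{q}} {{r},{r,s},{r,t},{r,u},{r,s,t},{r,s,u}}
  U14: {{q}} {{r},{r,s},{r,t},{r,u},{s,u},{r,s,t},{r,s,u}}
  U23: {{r,t},{r,s,t}}
  U24: {{p,u}} {{r,t},{r,s,t}}
  U34: {{q}} {{r},{r,s},{r,t},{r,u},{r,s,t},{r,s,u}}
  U123: {{r,t},{r,s,t}}
  U124: {{r,t},{r,s,t}}
  U134: {{q}} {{r},{r,s},{r,t},{r,u},{r,s,t},{r,s,u}}
  U234: {{r,t},{r,s,t}}
  U1234: {{r,t},{r,s,t}}
C dims 7,10,5,1; δ0: rk 5, SNF 1^5; δ1: rk 4, SNF 1^4; δ2: rk 1, SNF 1^1
Ȟ^0 = (7 − 5) − 0 = 2, so Ȟ^0 ≅ Z^2
Ȟ^1 = (10 − 4) − 5 = 1, so Ȟ^1 ≅ Z
Ȟ^2 = (5 − 1) − 4 = 0, so Ȟ^2 ≅ 0


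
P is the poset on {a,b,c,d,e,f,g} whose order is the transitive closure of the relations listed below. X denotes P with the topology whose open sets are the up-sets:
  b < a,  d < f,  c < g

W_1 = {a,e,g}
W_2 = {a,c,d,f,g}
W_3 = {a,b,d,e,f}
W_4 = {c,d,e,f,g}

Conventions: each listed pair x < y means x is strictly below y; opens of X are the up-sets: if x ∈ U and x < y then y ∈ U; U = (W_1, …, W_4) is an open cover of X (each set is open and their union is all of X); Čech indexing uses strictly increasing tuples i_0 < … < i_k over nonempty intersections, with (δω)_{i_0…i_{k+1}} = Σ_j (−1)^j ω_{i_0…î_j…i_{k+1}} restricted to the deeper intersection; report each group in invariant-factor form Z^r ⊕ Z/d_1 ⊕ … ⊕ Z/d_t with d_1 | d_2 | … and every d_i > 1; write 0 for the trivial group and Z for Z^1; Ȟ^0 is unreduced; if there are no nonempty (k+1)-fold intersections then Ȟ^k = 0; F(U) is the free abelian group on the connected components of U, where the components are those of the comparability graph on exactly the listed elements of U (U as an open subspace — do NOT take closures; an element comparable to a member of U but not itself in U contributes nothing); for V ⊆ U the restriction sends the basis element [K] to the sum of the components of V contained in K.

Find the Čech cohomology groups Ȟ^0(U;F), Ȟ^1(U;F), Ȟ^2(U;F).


Ȟ^0 ≅ Z^4, Ȟ^1 ≅ 0, Ȟ^2 ≅ 0

nonempty overlaps:
  W12={a,g} W13={a,e} W14={e,g} W23={a,d,f} W24={c,d,f,g} W34={d,e,f}
  W123={a} W124={g} W134={e} W234={d,f}
components per intersection:
  W1: {a} {e} {g}
  W2: {a} {c,g} {d,f}
  W3: {a,b} {d,f} {e}
  W4: {c,g} {d,f} {e}
  W12: {a} {g}
  W13: {a} {e}
  W14: {e} {g}
  W23: {a} {d,f}
  W24: {c,g} {d,f}
  W34: {d,f} {e}
  W123: {a}
  W124: {g}
  W134: {e}
  W234: {d,f}
C dims 12,12,4; δ0: rk 8, SNF 1^8; δ1: rk 4, SNF 1^4
degree 0: 12−8−0 = 4 → Ȟ^0 ≅ Z^4
degree 1: 12−4−8 = 0 → Ȟ^1 ≅ 0
degree 2: 4−0−4 = 0 → Ȟ^2 ≅ 0


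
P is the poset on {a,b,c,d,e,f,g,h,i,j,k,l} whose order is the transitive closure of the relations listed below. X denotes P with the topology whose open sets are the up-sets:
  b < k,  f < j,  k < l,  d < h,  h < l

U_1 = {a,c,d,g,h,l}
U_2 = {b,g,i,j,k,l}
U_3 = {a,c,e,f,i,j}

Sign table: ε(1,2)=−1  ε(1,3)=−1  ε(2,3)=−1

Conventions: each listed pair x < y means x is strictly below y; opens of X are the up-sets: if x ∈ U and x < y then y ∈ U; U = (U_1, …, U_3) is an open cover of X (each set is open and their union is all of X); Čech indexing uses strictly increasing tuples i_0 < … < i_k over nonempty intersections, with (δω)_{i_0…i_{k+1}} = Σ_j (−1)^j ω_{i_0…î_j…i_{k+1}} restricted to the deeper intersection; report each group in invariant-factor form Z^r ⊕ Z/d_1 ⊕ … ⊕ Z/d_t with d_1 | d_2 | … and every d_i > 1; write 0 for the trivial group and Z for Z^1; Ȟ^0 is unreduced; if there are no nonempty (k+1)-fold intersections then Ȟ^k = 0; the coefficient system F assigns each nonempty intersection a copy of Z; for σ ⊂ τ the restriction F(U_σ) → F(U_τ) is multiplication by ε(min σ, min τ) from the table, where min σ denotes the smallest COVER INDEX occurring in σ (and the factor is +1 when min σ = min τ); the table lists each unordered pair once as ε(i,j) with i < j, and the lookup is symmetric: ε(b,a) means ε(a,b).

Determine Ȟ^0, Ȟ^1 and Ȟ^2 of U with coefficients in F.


Ȟ^0 = 0, Ȟ^1 = Z/2 and Ȟ^2 = 0

nerve simplices:
  U12={g,l} U13={a,c} U23={i,j}
C dims 3,3; δ0: rk 3, SNF 1^2·2
degree 0: 3−3−0 = 0 → Ȟ^0 ≅ 0
degree 1: 3−0−3 = 0 plus torsion [2] → Ȟ^1 ≅ Z/2
degree 2: 0−0−0 = 0 → Ȟ^2 ≅ 0
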